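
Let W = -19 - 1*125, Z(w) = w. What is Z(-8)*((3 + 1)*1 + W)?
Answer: 1120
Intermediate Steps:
W = -144 (W = -19 - 125 = -144)
Z(-8)*((3 + 1)*1 + W) = -8*((3 + 1)*1 - 144) = -8*(4*1 - 144) = -8*(4 - 144) = -8*(-140) = 1120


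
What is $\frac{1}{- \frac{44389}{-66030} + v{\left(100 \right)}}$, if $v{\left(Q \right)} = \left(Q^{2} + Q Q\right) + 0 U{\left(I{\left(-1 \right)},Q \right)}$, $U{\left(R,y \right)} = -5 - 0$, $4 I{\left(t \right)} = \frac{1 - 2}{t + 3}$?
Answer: $\frac{66030}{1320644389} \approx 4.9998 \cdot 10^{-5}$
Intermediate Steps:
$I{\left(t \right)} = - \frac{1}{4 \left(3 + t\right)}$ ($I{\left(t \right)} = \frac{\left(1 - 2\right) \frac{1}{t + 3}}{4} = \frac{\left(-1\right) \frac{1}{3 + t}}{4} = - \frac{1}{4 \left(3 + t\right)}$)
$U{\left(R,y \right)} = -5$ ($U{\left(R,y \right)} = -5 + 0 = -5$)
$v{\left(Q \right)} = 2 Q^{2}$ ($v{\left(Q \right)} = \left(Q^{2} + Q Q\right) + 0 \left(-5\right) = \left(Q^{2} + Q^{2}\right) + 0 = 2 Q^{2} + 0 = 2 Q^{2}$)
$\frac{1}{- \frac{44389}{-66030} + v{\left(100 \right)}} = \frac{1}{- \frac{44389}{-66030} + 2 \cdot 100^{2}} = \frac{1}{\left(-44389\right) \left(- \frac{1}{66030}\right) + 2 \cdot 10000} = \frac{1}{\frac{44389}{66030} + 20000} = \frac{1}{\frac{1320644389}{66030}} = \frac{66030}{1320644389}$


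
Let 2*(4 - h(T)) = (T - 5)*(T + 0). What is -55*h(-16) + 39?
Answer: 9059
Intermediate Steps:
h(T) = 4 - T*(-5 + T)/2 (h(T) = 4 - (T - 5)*(T + 0)/2 = 4 - (-5 + T)*T/2 = 4 - T*(-5 + T)/2)
-55*h(-16) + 39 = -55*(4 - ½*(-16)² + (5/2)*(-16)) + 39 = -55*(4 - ½*256 - 40) + 39 = -55*(4 - 128 - 40) + 39 = -55*(-164) + 39 = 9020 + 39 = 9059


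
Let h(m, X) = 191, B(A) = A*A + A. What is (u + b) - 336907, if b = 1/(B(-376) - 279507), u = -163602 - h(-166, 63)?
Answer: -69350454901/138507 ≈ -5.0070e+5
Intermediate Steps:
B(A) = A + A**2 (B(A) = A**2 + A = A + A**2)
u = -163793 (u = -163602 - 1*191 = -163602 - 191 = -163793)
b = -1/138507 (b = 1/(-376*(1 - 376) - 279507) = 1/(-376*(-375) - 279507) = 1/(141000 - 279507) = 1/(-138507) = -1/138507 ≈ -7.2199e-6)
(u + b) - 336907 = (-163793 - 1/138507) - 336907 = -22686477052/138507 - 336907 = -69350454901/138507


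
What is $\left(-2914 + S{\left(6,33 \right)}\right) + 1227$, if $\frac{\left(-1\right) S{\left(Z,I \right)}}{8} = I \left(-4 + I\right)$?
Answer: $-9343$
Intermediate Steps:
$S{\left(Z,I \right)} = - 8 I \left(-4 + I\right)$
$\left(-2914 + S{\left(6,33 \right)}\right) + 1227 = \left(-2914 + 8 \cdot 33 \left(4 - 33\right)\right) + 1227 = \left(-2914 + 8 \cdot 33 \left(-29\right)\right) + 1227 = \left(-2914 - 7656\right) + 1227 = -10570 + 1227 = -9343$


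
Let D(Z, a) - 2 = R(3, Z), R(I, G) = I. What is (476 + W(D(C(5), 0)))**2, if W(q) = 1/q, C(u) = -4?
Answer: 5669161/25 ≈ 2.2677e+5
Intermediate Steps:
D(Z, a) = 5 (D(Z, a) = 2 + 3 = 5)
(476 + W(D(C(5), 0)))**2 = (476 + 1/5)**2 = (2381/5)**2 = 5669161/25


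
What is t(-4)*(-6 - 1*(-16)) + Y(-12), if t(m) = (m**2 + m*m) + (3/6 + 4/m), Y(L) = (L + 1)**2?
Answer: 436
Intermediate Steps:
Y(L) = (1 + L)**2
t(m) = 1/2 + 2*m**2 + 4/m (t(m) = (m**2 + m**2) + (3*(1/6) + 4/m) = 2*m**2 + (1/2 + 4/m) = 1/2 + 2*m**2 + 4/m)
t(-4)*(-6 - 1*(-16)) + Y(-12) = ((1/2)*(8 - 4 + 4*(-4)**3)/(-4))*(-6 - 1*(-16)) + (1 - 12)**2 = ((1/2)*(-1/4)*(8 - 4 + 4*(-64)))*(-6 + 16) + (-11)**2 = ((1/2)*(-1/4)*(8 - 4 - 256))*10 + 121 = ((1/2)*(-1/4)*(-252))*10 + 121 = (63/2)*10 + 121 = 315 + 121 = 436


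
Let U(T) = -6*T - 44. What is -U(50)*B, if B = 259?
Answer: 89096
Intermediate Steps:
U(T) = -44 - 6*T
-U(50)*B = -(-44 - 6*50)*259 = -(-44 - 300)*259 = -(-344)*259 = -1*(-89096) = 89096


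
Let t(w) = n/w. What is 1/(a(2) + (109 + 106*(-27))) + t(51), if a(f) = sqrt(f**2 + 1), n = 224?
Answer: 1697556493/386529204 - sqrt(5)/7579004 ≈ 4.3918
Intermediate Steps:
t(w) = 224/w
a(f) = sqrt(1 + f**2)
1/(a(2) + (109 + 106*(-27))) + t(51) = 1/(sqrt(1 + 2**2) + (109 + 106*(-27))) + 224/51 = 1/(sqrt(1 + 4) + (109 - 2862)) + 224*(1/51) = 1/(sqrt(5) - 2753) + 224/51 = 1/(-2753 + sqrt(5)) + 224/51 = 224/51 + 1/(-2753 + sqrt(5))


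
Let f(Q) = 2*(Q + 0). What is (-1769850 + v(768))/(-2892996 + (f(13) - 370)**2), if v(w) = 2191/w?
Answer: 1359242609/2130938880 ≈ 0.63786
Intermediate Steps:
f(Q) = 2*Q
(-1769850 + v(768))/(-2892996 + (f(13) - 370)**2) = (-1769850 + 2191/768)/(-2892996 + (2*13 - 370)**2) = (-1769850 + 2191*(1/768))/(-2892996 + (26 - 370)**2) = (-1769850 + 2191/768)/(-2892996 + (-344)**2) = -1359242609/(768*(-2892996 + 118336)) = -1359242609/768/(-2774660) = -1359242609/768*(-1/2774660) = 1359242609/2130938880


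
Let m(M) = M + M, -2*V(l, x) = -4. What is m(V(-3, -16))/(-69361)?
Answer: -4/69361 ≈ -5.7669e-5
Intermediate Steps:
V(l, x) = 2 (V(l, x) = -1/2*(-4) = 2)
m(M) = 2*M
m(V(-3, -16))/(-69361) = (2*2)/(-69361) = 4*(-1/69361) = -4/69361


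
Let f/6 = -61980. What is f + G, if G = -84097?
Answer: -455977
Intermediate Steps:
f = -371880 (f = 6*(-61980) = -371880)
f + G = -371880 - 84097 = -455977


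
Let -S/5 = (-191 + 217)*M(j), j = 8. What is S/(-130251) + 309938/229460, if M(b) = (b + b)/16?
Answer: 1836343829/1358517930 ≈ 1.3517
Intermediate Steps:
M(b) = b/8 (M(b) = (2*b)/16 = b/8)
S = -130 (S = -5*(-191 + 217)*(⅛)*8 = -130 ≈ -130.00)
S/(-130251) + 309938/229460 = -130/(-130251) + 309938/229460 = -130*(-1/130251) + 309938*(1/229460) = 130/130251 + 154969/114730 = 1836343829/1358517930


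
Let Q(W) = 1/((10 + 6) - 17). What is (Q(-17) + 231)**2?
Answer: 52900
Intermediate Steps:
Q(W) = -1 (Q(W) = 1/(16 - 17) = 1/(-1) = -1)
(Q(-17) + 231)**2 = (-1 + 231)**2 = 230**2 = 52900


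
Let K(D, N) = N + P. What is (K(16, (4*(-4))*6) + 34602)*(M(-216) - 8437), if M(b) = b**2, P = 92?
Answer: 1322300962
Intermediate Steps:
K(D, N) = 92 + N (K(D, N) = N + 92 = 92 + N)
(K(16, (4*(-4))*6) + 34602)*(M(-216) - 8437) = ((92 + (4*(-4))*6) + 34602)*((-216)**2 - 8437) = ((92 - 16*6) + 34602)*(46656 - 8437) = ((92 - 96) + 34602)*38219 = (-4 + 34602)*38219 = 34598*38219 = 1322300962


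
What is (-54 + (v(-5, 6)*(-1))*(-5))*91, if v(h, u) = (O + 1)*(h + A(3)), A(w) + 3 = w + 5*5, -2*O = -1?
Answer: 8736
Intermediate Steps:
O = ½ (O = -½*(-1) = ½ ≈ 0.50000)
A(w) = 22 + w (A(w) = -3 + (w + 5*5) = -3 + (w + 25) = -3 + (25 + w) = 22 + w)
v(h, u) = 75/2 + 3*h/2 (v(h, u) = (½ + 1)*(h + (22 + 3)) = 3*(h + 25)/2 = 3*(25 + h)/2 = 75/2 + 3*h/2)
(-54 + (v(-5, 6)*(-1))*(-5))*91 = (-54 + ((75/2 + (3/2)*(-5))*(-1))*(-5))*91 = (-54 + ((75/2 - 15/2)*(-1))*(-5))*91 = (-54 + (30*(-1))*(-5))*91 = (-54 - 30*(-5))*91 = (-54 + 150)*91 = 96*91 = 8736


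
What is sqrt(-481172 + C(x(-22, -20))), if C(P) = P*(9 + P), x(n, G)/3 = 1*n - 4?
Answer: 7*I*sqrt(9710) ≈ 689.78*I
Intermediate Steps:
x(n, G) = -12 + 3*n (x(n, G) = 3*(1*n - 4) = 3*(n - 4) = 3*(-4 + n) = -12 + 3*n)
sqrt(-481172 + C(x(-22, -20))) = sqrt(-481172 + (-12 + 3*(-22))*(9 + (-12 + 3*(-22)))) = sqrt(-481172 + (-12 - 66)*(9 + (-12 - 66))) = sqrt(-481172 - 78*(9 - 78)) = sqrt(-481172 - 78*(-69)) = sqrt(-481172 + 5382) = sqrt(-475790) = 7*I*sqrt(9710)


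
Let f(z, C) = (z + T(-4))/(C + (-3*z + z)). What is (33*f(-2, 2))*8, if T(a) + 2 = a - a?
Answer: -176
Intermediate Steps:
T(a) = -2 (T(a) = -2 + (a - a) = -2 + 0 = -2)
f(z, C) = (-2 + z)/(C - 2*z) (f(z, C) = (z - 2)/(C + (-3*z + z)) = (-2 + z)/(C - 2*z))
(33*f(-2, 2))*8 = (33*((-2 - 2)/(2 - 2*(-2))))*8 = (33*(-4/(2 + 4)))*8 = (33*(-4/6))*8 = (33*((1/6)*(-4)))*8 = (33*(-2/3))*8 = -22*8 = -176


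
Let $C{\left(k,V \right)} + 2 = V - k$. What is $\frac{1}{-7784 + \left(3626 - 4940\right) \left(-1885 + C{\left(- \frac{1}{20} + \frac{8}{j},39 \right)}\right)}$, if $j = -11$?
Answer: $\frac{110}{266141333} \approx 4.1331 \cdot 10^{-7}$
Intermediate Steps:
$C{\left(k,V \right)} = -2 + V - k$ ($C{\left(k,V \right)} = -2 + \left(V - k\right) = -2 + V - k$)
$\frac{1}{-7784 + \left(3626 - 4940\right) \left(-1885 + C{\left(- \frac{1}{20} + \frac{8}{j},39 \right)}\right)} = \frac{1}{-7784 + \left(3626 - 4940\right) \left(-1885 - \left(-37 - \frac{8}{11} - \frac{1}{20}\right)\right)} = \frac{1}{-7784 - 1314 \left(-1885 - \left(-37 - \frac{8}{11} - \frac{1}{20}\right)\right)} = \frac{1}{-7784 - 1314 \left(-1885 - - \frac{8311}{220}\right)} = \frac{1}{-7784 - 1314 \left(-1885 + \left(-2 + 39 + \frac{171}{220}\right)\right)} = \frac{1}{-7784 - 1314 \left(-1885 + \frac{8311}{220}\right)} = \frac{1}{-7784 - - \frac{266997573}{110}} = \frac{1}{-7784 + \frac{266997573}{110}} = \frac{1}{\frac{266141333}{110}} = \frac{110}{266141333}$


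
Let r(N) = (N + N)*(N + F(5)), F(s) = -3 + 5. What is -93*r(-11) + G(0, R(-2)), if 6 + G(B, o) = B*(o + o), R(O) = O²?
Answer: -18420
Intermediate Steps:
F(s) = 2
r(N) = 2*N*(2 + N) (r(N) = (N + N)*(N + 2) = (2*N)*(2 + N) = 2*N*(2 + N))
G(B, o) = -6 + 2*B*o (G(B, o) = -6 + B*(o + o) = -6 + B*(2*o) = -6 + 2*B*o)
-93*r(-11) + G(0, R(-2)) = -186*(-11)*(2 - 11) + (-6 + 2*0*(-2)²) = -186*(-11)*(-9) + (-6 + 2*0*4) = -93*198 + (-6 + 0) = -18414 - 6 = -18420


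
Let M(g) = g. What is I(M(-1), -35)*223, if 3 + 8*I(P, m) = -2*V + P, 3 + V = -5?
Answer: 669/2 ≈ 334.50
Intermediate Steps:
V = -8 (V = -3 - 5 = -8)
I(P, m) = 13/8 + P/8 (I(P, m) = -3/8 + (-2*(-8) + P)/8 = -3/8 + (16 + P)/8 = -3/8 + (2 + P/8) = 13/8 + P/8)
I(M(-1), -35)*223 = (13/8 + (1/8)*(-1))*223 = (13/8 - 1/8)*223 = (3/2)*223 = 669/2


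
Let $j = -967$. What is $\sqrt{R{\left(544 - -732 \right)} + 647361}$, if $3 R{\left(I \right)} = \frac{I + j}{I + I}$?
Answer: $\frac{5 \sqrt{42160708370}}{1276} \approx 804.59$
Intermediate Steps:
$R{\left(I \right)} = \frac{-967 + I}{6 I}$ ($R{\left(I \right)} = \frac{\left(I - 967\right) \frac{1}{I + I}}{3} = \frac{\left(-967 + I\right) \frac{1}{2 I}}{3} = \frac{\frac{1}{2} \frac{1}{I} \left(-967 + I\right)}{3} = \frac{-967 + I}{6 I}$)
$\sqrt{R{\left(544 - -732 \right)} + 647361} = \sqrt{\frac{-967 + \left(544 - -732\right)}{6 \left(544 - -732\right)} + 647361} = \sqrt{\frac{-967 + \left(544 + 732\right)}{6 \left(544 + 732\right)} + 647361} = \sqrt{\frac{-967 + 1276}{6 \cdot 1276} + 647361} = \sqrt{\frac{1}{6} \cdot \frac{1}{1276} \cdot 309 + 647361} = \sqrt{\frac{103}{2552} + 647361} = \sqrt{\frac{1652065375}{2552}} = \frac{5 \sqrt{42160708370}}{1276}$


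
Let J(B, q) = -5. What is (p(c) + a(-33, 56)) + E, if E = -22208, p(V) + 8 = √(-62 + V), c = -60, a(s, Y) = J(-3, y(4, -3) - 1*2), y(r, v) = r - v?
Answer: -22221 + I*√122 ≈ -22221.0 + 11.045*I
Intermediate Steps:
a(s, Y) = -5
p(V) = -8 + √(-62 + V)
(p(c) + a(-33, 56)) + E = ((-8 + √(-62 - 60)) - 5) - 22208 = ((-8 + √(-122)) - 5) - 22208 = ((-8 + I*√122) - 5) - 22208 = (-13 + I*√122) - 22208 = -22221 + I*√122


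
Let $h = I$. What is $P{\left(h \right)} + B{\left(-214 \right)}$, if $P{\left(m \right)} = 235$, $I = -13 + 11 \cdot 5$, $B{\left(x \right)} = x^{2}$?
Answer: $46031$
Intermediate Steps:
$I = 42$ ($I = -13 + 55 = 42$)
$h = 42$
$P{\left(h \right)} + B{\left(-214 \right)} = 235 + \left(-214\right)^{2} = 235 + 45796 = 46031$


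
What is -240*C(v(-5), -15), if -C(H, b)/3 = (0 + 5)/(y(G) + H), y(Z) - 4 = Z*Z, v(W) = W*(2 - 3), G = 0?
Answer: 400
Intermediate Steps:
v(W) = -W (v(W) = W*(-1) = -W)
y(Z) = 4 + Z² (y(Z) = 4 + Z*Z = 4 + Z²)
C(H, b) = -15/(4 + H) (C(H, b) = -3*(0 + 5)/((4 + 0²) + H) = -15/((4 + 0) + H) = -15/(4 + H))
-240*C(v(-5), -15) = -(-3600)/(4 - 1*(-5)) = -(-3600)/(4 + 5) = -(-3600)/9 = -240*(-5/3) = 400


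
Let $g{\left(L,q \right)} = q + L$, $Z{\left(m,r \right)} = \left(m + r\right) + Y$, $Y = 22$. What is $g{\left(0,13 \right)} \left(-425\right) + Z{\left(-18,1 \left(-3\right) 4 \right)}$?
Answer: $-5533$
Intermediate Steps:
$Z{\left(m,r \right)} = 22 + m + r$ ($Z{\left(m,r \right)} = \left(m + r\right) + 22 = 22 + m + r$)
$g{\left(L,q \right)} = L + q$
$g{\left(0,13 \right)} \left(-425\right) + Z{\left(-18,1 \left(-3\right) 4 \right)} = \left(0 + 13\right) \left(-425\right) + \left(22 - 18 + 1 \left(-3\right) 4\right) = 13 \left(-425\right) - 8 = -5525 - 8 = -5533$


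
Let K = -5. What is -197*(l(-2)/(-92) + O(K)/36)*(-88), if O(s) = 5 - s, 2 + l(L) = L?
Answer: 1152844/207 ≈ 5569.3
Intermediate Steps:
l(L) = -2 + L
-197*(l(-2)/(-92) + O(K)/36)*(-88) = -197*((-2 - 2)/(-92) + (5 - 1*(-5))/36)*(-88) = -197*(-4*(-1/92) + (5 + 5)*(1/36))*(-88) = -197*(1/23 + 10*(1/36))*(-88) = -197*(1/23 + 5/18)*(-88) = -197*133/414*(-88) = -26201/414*(-88) = 1152844/207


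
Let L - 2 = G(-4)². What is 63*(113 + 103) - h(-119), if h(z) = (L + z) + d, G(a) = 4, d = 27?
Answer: 13682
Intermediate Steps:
L = 18 (L = 2 + 4² = 2 + 16 = 18)
h(z) = 45 + z (h(z) = (18 + z) + 27 = 45 + z)
63*(113 + 103) - h(-119) = 63*(113 + 103) - (45 - 119) = 63*216 - 1*(-74) = 13608 + 74 = 13682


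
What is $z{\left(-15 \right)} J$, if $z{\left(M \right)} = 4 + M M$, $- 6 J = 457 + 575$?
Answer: $-39388$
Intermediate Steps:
$J = -172$ ($J = - \frac{457 + 575}{6} = \left(- \frac{1}{6}\right) 1032 = -172$)
$z{\left(M \right)} = 4 + M^{2}$
$z{\left(-15 \right)} J = \left(4 + \left(-15\right)^{2}\right) \left(-172\right) = \left(4 + 225\right) \left(-172\right) = 229 \left(-172\right) = -39388$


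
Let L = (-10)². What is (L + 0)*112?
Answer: 11200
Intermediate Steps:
L = 100
(L + 0)*112 = (100 + 0)*112 = 100*112 = 11200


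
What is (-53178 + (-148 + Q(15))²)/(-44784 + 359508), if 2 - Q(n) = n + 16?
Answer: -7283/104908 ≈ -0.069423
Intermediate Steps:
Q(n) = -14 - n (Q(n) = 2 - (n + 16) = 2 - (16 + n) = 2 + (-16 - n) = -14 - n)
(-53178 + (-148 + Q(15))²)/(-44784 + 359508) = (-53178 + (-148 + (-14 - 1*15))²)/(-44784 + 359508) = (-53178 + (-148 + (-14 - 15))²)/314724 = (-53178 + (-148 - 29)²)*(1/314724) = (-53178 + (-177)²)*(1/314724) = (-53178 + 31329)*(1/314724) = -21849*1/314724 = -7283/104908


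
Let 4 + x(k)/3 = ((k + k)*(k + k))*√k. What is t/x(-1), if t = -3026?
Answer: 1513/12 + 1513*I/12 ≈ 126.08 + 126.08*I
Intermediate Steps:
x(k) = -12 + 12*k^(5/2) (x(k) = -12 + 3*(((k + k)*(k + k))*√k) = -12 + 3*(((2*k)*(2*k))*√k) = -12 + 3*((4*k²)*√k) = -12 + 3*(4*k^(5/2)) = -12 + 12*k^(5/2))
t/x(-1) = -3026/(-12 + 12*(-1)^(5/2)) = -3026*(-12 - 12*I)/288 = -1513*(-12 - 12*I)/144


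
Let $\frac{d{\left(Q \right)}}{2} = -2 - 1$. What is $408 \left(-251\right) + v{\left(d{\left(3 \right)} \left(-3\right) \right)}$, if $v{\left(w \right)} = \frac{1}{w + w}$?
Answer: $- \frac{3686687}{36} \approx -1.0241 \cdot 10^{5}$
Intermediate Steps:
$d{\left(Q \right)} = -6$ ($d{\left(Q \right)} = 2 \left(-2 - 1\right) = 2 \left(-3\right) = -6$)
$v{\left(w \right)} = \frac{1}{2 w}$
$408 \left(-251\right) + v{\left(d{\left(3 \right)} \left(-3\right) \right)} = 408 \left(-251\right) + \frac{1}{2 \left(\left(-6\right) \left(-3\right)\right)} = -102408 + \frac{1}{2 \cdot 18} = -102408 + \frac{1}{2} \cdot \frac{1}{18} = -102408 + \frac{1}{36} = - \frac{3686687}{36}$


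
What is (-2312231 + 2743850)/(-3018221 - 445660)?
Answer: -143873/1154627 ≈ -0.12461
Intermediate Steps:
(-2312231 + 2743850)/(-3018221 - 445660) = 431619/(-3463881) = 431619*(-1/3463881) = -143873/1154627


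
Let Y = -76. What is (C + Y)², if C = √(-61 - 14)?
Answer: 5701 - 760*I*√3 ≈ 5701.0 - 1316.4*I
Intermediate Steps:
C = 5*I*√3 (C = √(-75) = 5*I*√3 ≈ 8.6602*I)
(C + Y)² = (5*I*√3 - 76)² = (-76 + 5*I*√3)²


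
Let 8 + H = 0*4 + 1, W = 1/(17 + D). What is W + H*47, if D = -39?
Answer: -7239/22 ≈ -329.05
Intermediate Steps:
W = -1/22 (W = 1/(17 - 39) = 1/(-22) = -1/22 ≈ -0.045455)
H = -7 (H = -8 + (0*4 + 1) = -8 + (0 + 1) = -8 + 1 = -7)
W + H*47 = -1/22 - 7*47 = -1/22 - 329 = -7239/22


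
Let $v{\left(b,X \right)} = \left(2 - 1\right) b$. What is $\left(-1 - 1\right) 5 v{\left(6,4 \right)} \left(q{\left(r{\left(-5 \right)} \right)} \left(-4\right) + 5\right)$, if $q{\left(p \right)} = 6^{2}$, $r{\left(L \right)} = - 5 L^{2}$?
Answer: $8340$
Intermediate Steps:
$v{\left(b,X \right)} = b$ ($v{\left(b,X \right)} = 1 b = b$)
$q{\left(p \right)} = 36$
$\left(-1 - 1\right) 5 v{\left(6,4 \right)} \left(q{\left(r{\left(-5 \right)} \right)} \left(-4\right) + 5\right) = \left(-1 - 1\right) 5 \cdot 6 \left(36 \left(-4\right) + 5\right) = \left(-2\right) 5 \cdot 6 \left(-144 + 5\right) = \left(-10\right) 6 \left(-139\right) = \left(-60\right) \left(-139\right) = 8340$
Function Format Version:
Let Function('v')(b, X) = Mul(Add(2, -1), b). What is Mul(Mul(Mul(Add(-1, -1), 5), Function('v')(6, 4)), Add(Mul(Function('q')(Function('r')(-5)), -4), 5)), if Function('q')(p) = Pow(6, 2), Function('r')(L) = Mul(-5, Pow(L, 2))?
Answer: 8340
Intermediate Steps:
Function('v')(b, X) = b (Function('v')(b, X) = Mul(1, b) = b)
Function('q')(p) = 36
Mul(Mul(Mul(Add(-1, -1), 5), Function('v')(6, 4)), Add(Mul(Function('q')(Function('r')(-5)), -4), 5)) = Mul(Mul(Mul(Add(-1, -1), 5), 6), Add(Mul(36, -4), 5)) = Mul(Mul(Mul(-2, 5), 6), Add(-144, 5)) = Mul(Mul(-10, 6), -139) = Mul(-60, -139) = 8340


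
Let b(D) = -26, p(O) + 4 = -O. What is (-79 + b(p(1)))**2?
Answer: 11025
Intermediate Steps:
p(O) = -4 - O
(-79 + b(p(1)))**2 = (-79 - 26)**2 = (-105)**2 = 11025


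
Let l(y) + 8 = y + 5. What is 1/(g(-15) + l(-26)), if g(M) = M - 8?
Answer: -1/52 ≈ -0.019231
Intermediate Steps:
g(M) = -8 + M
l(y) = -3 + y (l(y) = -8 + (y + 5) = -8 + (5 + y) = -3 + y)
1/(g(-15) + l(-26)) = 1/((-8 - 15) + (-3 - 26)) = 1/(-23 - 29) = 1/(-52) = -1/52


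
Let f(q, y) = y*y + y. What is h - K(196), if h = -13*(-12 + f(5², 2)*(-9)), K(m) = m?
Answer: 662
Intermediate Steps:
f(q, y) = y + y² (f(q, y) = y² + y = y + y²)
h = 858 (h = -13*(-12 + (2*(1 + 2))*(-9)) = -13*(-12 + (2*3)*(-9)) = -13*(-12 + 6*(-9)) = -13*(-12 - 54) = -13*(-66) = 858)
h - K(196) = 858 - 1*196 = 858 - 196 = 662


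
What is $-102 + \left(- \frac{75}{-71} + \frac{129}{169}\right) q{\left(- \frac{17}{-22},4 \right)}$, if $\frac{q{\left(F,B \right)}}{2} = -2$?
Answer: $- \frac{1311234}{11999} \approx -109.28$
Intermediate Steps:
$q{\left(F,B \right)} = -4$ ($q{\left(F,B \right)} = 2 \left(-2\right) = -4$)
$-102 + \left(- \frac{75}{-71} + \frac{129}{169}\right) q{\left(- \frac{17}{-22},4 \right)} = -102 + \left(- \frac{75}{-71} + \frac{129}{169}\right) \left(-4\right) = -102 + \left(\left(-75\right) \left(- \frac{1}{71}\right) + 129 \cdot \frac{1}{169}\right) \left(-4\right) = -102 + \left(\frac{75}{71} + \frac{129}{169}\right) \left(-4\right) = -102 + \frac{21834}{11999} \left(-4\right) = -102 - \frac{87336}{11999} = - \frac{1311234}{11999}$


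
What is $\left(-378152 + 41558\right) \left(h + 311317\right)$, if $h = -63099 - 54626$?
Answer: $-65161905648$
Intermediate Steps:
$h = -117725$
$\left(-378152 + 41558\right) \left(h + 311317\right) = \left(-378152 + 41558\right) \left(-117725 + 311317\right) = \left(-336594\right) 193592 = -65161905648$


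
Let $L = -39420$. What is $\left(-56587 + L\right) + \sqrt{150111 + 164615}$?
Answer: $-96007 + \sqrt{314726} \approx -95446.0$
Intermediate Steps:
$\left(-56587 + L\right) + \sqrt{150111 + 164615} = \left(-56587 - 39420\right) + \sqrt{150111 + 164615} = -96007 + \sqrt{314726}$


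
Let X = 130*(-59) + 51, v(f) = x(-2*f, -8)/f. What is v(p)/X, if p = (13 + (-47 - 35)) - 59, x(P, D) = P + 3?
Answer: 259/975232 ≈ 0.00026558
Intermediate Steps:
x(P, D) = 3 + P
p = -128 (p = (13 - 82) - 59 = -69 - 59 = -128)
v(f) = (3 - 2*f)/f
X = -7619 (X = -7670 + 51 = -7619)
v(p)/X = (-2 + 3/(-128))/(-7619) = (-2 + 3*(-1/128))*(-1/7619) = (-2 - 3/128)*(-1/7619) = -259/128*(-1/7619) = 259/975232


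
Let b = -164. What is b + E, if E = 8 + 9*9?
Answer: -75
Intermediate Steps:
E = 89 (E = 8 + 81 = 89)
b + E = -164 + 89 = -75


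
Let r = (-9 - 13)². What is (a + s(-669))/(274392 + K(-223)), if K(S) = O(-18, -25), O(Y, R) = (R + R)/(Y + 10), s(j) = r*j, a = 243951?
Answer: -319380/1097593 ≈ -0.29098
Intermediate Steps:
r = 484 (r = (-22)² = 484)
s(j) = 484*j
O(Y, R) = 2*R/(10 + Y) (O(Y, R) = (2*R)/(10 + Y) = 2*R/(10 + Y))
K(S) = 25/4 (K(S) = 2*(-25)/(10 - 18) = 2*(-25)/(-8) = 2*(-25)*(-⅛) = 25/4)
(a + s(-669))/(274392 + K(-223)) = (243951 + 484*(-669))/(274392 + 25/4) = (243951 - 323796)/(1097593/4) = -79845*4/1097593 = -319380/1097593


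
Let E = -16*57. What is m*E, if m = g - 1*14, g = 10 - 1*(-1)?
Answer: 2736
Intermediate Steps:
g = 11 (g = 10 + 1 = 11)
E = -912
m = -3 (m = 11 - 1*14 = 11 - 14 = -3)
m*E = -3*(-912) = 2736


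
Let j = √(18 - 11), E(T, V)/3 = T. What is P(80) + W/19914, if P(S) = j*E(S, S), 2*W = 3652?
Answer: 913/9957 + 240*√7 ≈ 635.07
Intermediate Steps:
W = 1826 (W = (½)*3652 = 1826)
E(T, V) = 3*T
j = √7 ≈ 2.6458
P(S) = 3*S*√7 (P(S) = √7*(3*S) = 3*S*√7)
P(80) + W/19914 = 3*80*√7 + 1826/19914 = 240*√7 + 1826*(1/19914) = 240*√7 + 913/9957 = 913/9957 + 240*√7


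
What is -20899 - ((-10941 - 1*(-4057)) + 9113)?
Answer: -23128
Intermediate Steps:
-20899 - ((-10941 - 1*(-4057)) + 9113) = -20899 - ((-10941 + 4057) + 9113) = -20899 - (-6884 + 9113) = -20899 - 1*2229 = -20899 - 2229 = -23128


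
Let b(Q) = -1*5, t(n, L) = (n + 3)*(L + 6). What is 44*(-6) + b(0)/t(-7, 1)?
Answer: -7387/28 ≈ -263.82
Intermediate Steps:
t(n, L) = (3 + n)*(6 + L)
b(Q) = -5
44*(-6) + b(0)/t(-7, 1) = 44*(-6) - 5/(18 + 3*1 + 6*(-7) + 1*(-7)) = -264 - 5/(18 + 3 - 42 - 7) = -264 - 5/(-28) = -264 - 5*(-1/28) = -264 + 5/28 = -7387/28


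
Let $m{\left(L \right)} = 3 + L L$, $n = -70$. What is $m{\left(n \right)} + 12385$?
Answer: $17288$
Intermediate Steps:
$m{\left(L \right)} = 3 + L^{2}$
$m{\left(n \right)} + 12385 = \left(3 + \left(-70\right)^{2}\right) + 12385 = \left(3 + 4900\right) + 12385 = 4903 + 12385 = 17288$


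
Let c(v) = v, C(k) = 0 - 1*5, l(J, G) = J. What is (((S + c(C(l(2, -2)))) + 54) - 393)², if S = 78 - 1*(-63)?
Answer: 41209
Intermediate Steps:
C(k) = -5 (C(k) = 0 - 5 = -5)
S = 141 (S = 78 + 63 = 141)
(((S + c(C(l(2, -2)))) + 54) - 393)² = (((141 - 5) + 54) - 393)² = ((136 + 54) - 393)² = (190 - 393)² = (-203)² = 41209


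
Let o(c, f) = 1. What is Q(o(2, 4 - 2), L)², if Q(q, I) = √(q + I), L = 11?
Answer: 12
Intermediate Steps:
Q(q, I) = √(I + q)
Q(o(2, 4 - 2), L)² = (√(11 + 1))² = (√12)² = (2*√3)² = 12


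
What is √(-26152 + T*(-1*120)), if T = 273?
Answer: 4*I*√3682 ≈ 242.72*I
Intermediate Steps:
√(-26152 + T*(-1*120)) = √(-26152 + 273*(-1*120)) = √(-26152 + 273*(-120)) = √(-26152 - 32760) = √(-58912) = 4*I*√3682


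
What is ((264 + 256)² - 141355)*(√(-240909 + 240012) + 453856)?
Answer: 58567847520 + 129045*I*√897 ≈ 5.8568e+10 + 3.8649e+6*I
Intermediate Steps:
((264 + 256)² - 141355)*(√(-240909 + 240012) + 453856) = (520² - 141355)*(√(-897) + 453856) = (270400 - 141355)*(I*√897 + 453856) = 129045*(453856 + I*√897) = 58567847520 + 129045*I*√897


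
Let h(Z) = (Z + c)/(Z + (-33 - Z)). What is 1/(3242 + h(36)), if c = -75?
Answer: 11/35675 ≈ 0.00030834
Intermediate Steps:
h(Z) = 25/11 - Z/33 (h(Z) = (Z - 75)/(Z + (-33 - Z)) = (-75 + Z)/(-33) = (-75 + Z)*(-1/33) = 25/11 - Z/33)
1/(3242 + h(36)) = 1/(3242 + (25/11 - 1/33*36)) = 1/(3242 + (25/11 - 12/11)) = 1/(3242 + 13/11) = 1/(35675/11) = 11/35675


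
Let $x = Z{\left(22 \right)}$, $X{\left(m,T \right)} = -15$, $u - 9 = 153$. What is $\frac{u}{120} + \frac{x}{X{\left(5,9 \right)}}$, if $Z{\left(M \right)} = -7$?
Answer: $\frac{109}{60} \approx 1.8167$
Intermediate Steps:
$u = 162$ ($u = 9 + 153 = 162$)
$x = -7$
$\frac{u}{120} + \frac{x}{X{\left(5,9 \right)}} = \frac{162}{120} - \frac{7}{-15} = 162 \cdot \frac{1}{120} - - \frac{7}{15} = \frac{27}{20} + \frac{7}{15} = \frac{109}{60}$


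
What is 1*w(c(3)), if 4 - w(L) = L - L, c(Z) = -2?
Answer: 4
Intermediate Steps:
w(L) = 4 (w(L) = 4 - (L - L) = 4 - 1*0 = 4 + 0 = 4)
1*w(c(3)) = 1*4 = 4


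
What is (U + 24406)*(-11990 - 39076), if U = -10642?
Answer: -702872424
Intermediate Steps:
(U + 24406)*(-11990 - 39076) = (-10642 + 24406)*(-11990 - 39076) = 13764*(-51066) = -702872424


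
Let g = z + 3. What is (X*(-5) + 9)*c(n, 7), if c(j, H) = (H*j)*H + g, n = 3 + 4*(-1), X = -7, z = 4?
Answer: -1848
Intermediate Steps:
n = -1 (n = 3 - 4 = -1)
g = 7 (g = 4 + 3 = 7)
c(j, H) = 7 + j*H² (c(j, H) = (H*j)*H + 7 = j*H² + 7 = 7 + j*H²)
(X*(-5) + 9)*c(n, 7) = (-7*(-5) + 9)*(7 - 1*7²) = (35 + 9)*(7 - 1*49) = 44*(7 - 49) = 44*(-42) = -1848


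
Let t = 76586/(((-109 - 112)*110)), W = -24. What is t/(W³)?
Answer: 38293/168030720 ≈ 0.00022789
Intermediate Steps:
t = -38293/12155 (t = 76586/((-221*110)) = 76586/(-24310) = 76586*(-1/24310) = -38293/12155 ≈ -3.1504)
t/(W³) = -38293/(12155*((-24)³)) = -38293/12155/(-13824) = -38293/12155*(-1/13824) = 38293/168030720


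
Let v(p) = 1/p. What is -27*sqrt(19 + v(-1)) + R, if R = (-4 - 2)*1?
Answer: -6 - 81*sqrt(2) ≈ -120.55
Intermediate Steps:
R = -6 (R = -6*1 = -6)
-27*sqrt(19 + v(-1)) + R = -27*sqrt(19 + 1/(-1)) - 6 = -27*sqrt(19 - 1) - 6 = -81*sqrt(2) - 6 = -6 - 81*sqrt(2)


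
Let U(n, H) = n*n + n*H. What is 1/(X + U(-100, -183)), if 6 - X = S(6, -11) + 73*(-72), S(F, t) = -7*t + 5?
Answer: 1/33480 ≈ 2.9869e-5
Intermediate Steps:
U(n, H) = n**2 + H*n
S(F, t) = 5 - 7*t
X = 5180 (X = 6 - ((5 - 7*(-11)) + 73*(-72)) = 6 - ((5 + 77) - 5256) = 6 - (82 - 5256) = 6 - 1*(-5174) = 6 + 5174 = 5180)
1/(X + U(-100, -183)) = 1/(5180 - 100*(-183 - 100)) = 1/(5180 - 100*(-283)) = 1/(5180 + 28300) = 1/33480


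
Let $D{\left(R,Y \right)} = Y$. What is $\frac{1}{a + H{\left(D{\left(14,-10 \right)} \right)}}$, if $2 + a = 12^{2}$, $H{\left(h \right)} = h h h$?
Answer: $- \frac{1}{858} \approx -0.0011655$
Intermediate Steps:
$H{\left(h \right)} = h^{3}$ ($H{\left(h \right)} = h^{2} h = h^{3}$)
$a = 142$ ($a = -2 + 12^{2} = -2 + 144 = 142$)
$\frac{1}{a + H{\left(D{\left(14,-10 \right)} \right)}} = \frac{1}{142 + \left(-10\right)^{3}} = \frac{1}{142 - 1000} = \frac{1}{-858} = - \frac{1}{858}$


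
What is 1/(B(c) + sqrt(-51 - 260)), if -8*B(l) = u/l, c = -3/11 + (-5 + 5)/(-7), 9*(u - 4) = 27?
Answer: 1848/185065 - 576*I*sqrt(311)/185065 ≈ 0.0099857 - 0.054888*I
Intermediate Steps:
u = 7 (u = 4 + (1/9)*27 = 4 + 3 = 7)
c = -3/11 (c = -3*1/11 + 0*(-1/7) = -3/11 + 0 = -3/11 ≈ -0.27273)
B(l) = -7/(8*l)
1/(B(c) + sqrt(-51 - 260)) = 1/(-7/(8*(-3/11)) + sqrt(-51 - 260)) = 1/(-7/8*(-11/3) + sqrt(-311)) = 1/(77/24 + I*sqrt(311))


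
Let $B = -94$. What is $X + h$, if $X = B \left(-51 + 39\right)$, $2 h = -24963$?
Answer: $- \frac{22707}{2} \approx -11354.0$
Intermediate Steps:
$h = - \frac{24963}{2}$ ($h = \frac{1}{2} \left(-24963\right) = - \frac{24963}{2} \approx -12482.0$)
$X = 1128$ ($X = - 94 \left(-51 + 39\right) = \left(-94\right) \left(-12\right) = 1128$)
$X + h = 1128 - \frac{24963}{2} = - \frac{22707}{2}$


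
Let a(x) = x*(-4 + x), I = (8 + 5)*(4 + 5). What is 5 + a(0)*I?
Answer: 5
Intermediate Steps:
I = 117 (I = 13*9 = 117)
5 + a(0)*I = 5 + (0*(-4 + 0))*117 = 5 + (0*(-4))*117 = 5 + 0*117 = 5 + 0 = 5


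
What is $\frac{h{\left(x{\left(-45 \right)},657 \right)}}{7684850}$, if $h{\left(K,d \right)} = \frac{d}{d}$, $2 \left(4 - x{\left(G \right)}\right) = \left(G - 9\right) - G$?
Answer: $\frac{1}{7684850} \approx 1.3013 \cdot 10^{-7}$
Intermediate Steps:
$x{\left(G \right)} = \frac{17}{2}$ ($x{\left(G \right)} = 4 - \frac{\left(G - 9\right) - G}{2} = 4 - \frac{\left(-9 + G\right) - G}{2} = 4 - - \frac{9}{2} = 4 + \frac{9}{2} = \frac{17}{2}$)
$h{\left(K,d \right)} = 1$
$\frac{h{\left(x{\left(-45 \right)},657 \right)}}{7684850} = 1 \cdot \frac{1}{7684850} = \frac{1}{7684850}$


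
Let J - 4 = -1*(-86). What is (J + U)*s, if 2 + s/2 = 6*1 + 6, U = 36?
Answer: 2520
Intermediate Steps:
s = 20 (s = -4 + 2*(6*1 + 6) = -4 + 2*(6 + 6) = -4 + 2*12 = -4 + 24 = 20)
J = 90 (J = 4 - 1*(-86) = 4 + 86 = 90)
(J + U)*s = (90 + 36)*20 = 126*20 = 2520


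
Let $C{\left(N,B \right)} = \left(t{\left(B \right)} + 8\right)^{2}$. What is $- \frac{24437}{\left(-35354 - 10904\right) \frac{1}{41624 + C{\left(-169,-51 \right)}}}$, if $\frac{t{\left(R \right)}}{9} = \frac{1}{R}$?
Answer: $\frac{294393149925}{13368562} \approx 22021.0$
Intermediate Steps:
$t{\left(R \right)} = \frac{9}{R}$
$C{\left(N,B \right)} = \left(8 + \frac{9}{B}\right)^{2}$ ($C{\left(N,B \right)} = \left(\frac{9}{B} + 8\right)^{2} = \left(8 + \frac{9}{B}\right)^{2}$)
$- \frac{24437}{\left(-35354 - 10904\right) \frac{1}{41624 + C{\left(-169,-51 \right)}}} = - \frac{24437}{\left(-35354 - 10904\right) \frac{1}{41624 + \frac{\left(9 + 8 \left(-51\right)\right)^{2}}{2601}}} = - \frac{24437}{\left(-46258\right) \frac{1}{41624 + \frac{\left(9 - 408\right)^{2}}{2601}}} = - \frac{24437}{\left(-46258\right) \frac{1}{41624 + \frac{\left(-399\right)^{2}}{2601}}} = - \frac{24437}{\left(-46258\right) \frac{1}{41624 + \frac{1}{2601} \cdot 159201}} = - \frac{24437}{\left(-46258\right) \frac{1}{41624 + \frac{17689}{289}}} = - \frac{24437}{\left(-46258\right) \frac{1}{\frac{12047025}{289}}} = - \frac{24437}{\left(-46258\right) \frac{289}{12047025}} = - \frac{24437}{- \frac{13368562}{12047025}} = \left(-24437\right) \left(- \frac{12047025}{13368562}\right) = \frac{294393149925}{13368562}$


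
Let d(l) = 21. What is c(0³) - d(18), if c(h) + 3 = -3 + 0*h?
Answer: -27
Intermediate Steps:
c(h) = -6 (c(h) = -3 + (-3 + 0*h) = -3 + (-3 + 0) = -3 - 3 = -6)
c(0³) - d(18) = -6 - 1*21 = -6 - 21 = -27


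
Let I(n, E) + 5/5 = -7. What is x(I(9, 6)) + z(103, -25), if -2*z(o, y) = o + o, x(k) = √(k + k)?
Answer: -103 + 4*I ≈ -103.0 + 4.0*I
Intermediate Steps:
I(n, E) = -8 (I(n, E) = -1 - 7 = -8)
x(k) = √2*√k (x(k) = √(2*k) = √2*√k)
z(o, y) = -o (z(o, y) = -(o + o)/2 = -o)
x(I(9, 6)) + z(103, -25) = √2*√(-8) - 1*103 = √2*(2*I*√2) - 103 = 4*I - 103 = -103 + 4*I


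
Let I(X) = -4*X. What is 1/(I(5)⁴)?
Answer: 1/160000 ≈ 6.2500e-6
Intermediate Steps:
1/(I(5)⁴) = 1/((-4*5)⁴) = 1/((-20)⁴) = 1/160000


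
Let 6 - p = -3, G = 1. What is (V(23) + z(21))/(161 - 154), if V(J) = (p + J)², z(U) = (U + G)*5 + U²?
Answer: 225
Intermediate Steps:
p = 9 (p = 6 - 1*(-3) = 6 + 3 = 9)
z(U) = 5 + U² + 5*U (z(U) = (U + 1)*5 + U² = (1 + U)*5 + U² = (5 + 5*U) + U² = 5 + U² + 5*U)
V(J) = (9 + J)²
(V(23) + z(21))/(161 - 154) = ((9 + 23)² + (5 + 21² + 5*21))/(161 - 154) = (32² + (5 + 441 + 105))/7 = (1024 + 551)*(⅐) = 1575*(⅐) = 225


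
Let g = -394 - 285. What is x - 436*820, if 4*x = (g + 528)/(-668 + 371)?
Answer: -424733609/1188 ≈ -3.5752e+5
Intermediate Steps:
g = -679
x = 151/1188 (x = ((-679 + 528)/(-668 + 371))/4 = (-151/(-297))/4 = (-151*(-1/297))/4 = (¼)*(151/297) = 151/1188 ≈ 0.12710)
x - 436*820 = 151/1188 - 436*820 = 151/1188 - 357520 = -424733609/1188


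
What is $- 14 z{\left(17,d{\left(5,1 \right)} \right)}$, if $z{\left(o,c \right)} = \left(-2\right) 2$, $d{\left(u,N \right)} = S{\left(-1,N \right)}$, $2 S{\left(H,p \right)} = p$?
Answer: $56$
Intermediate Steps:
$S{\left(H,p \right)} = \frac{p}{2}$
$d{\left(u,N \right)} = \frac{N}{2}$
$z{\left(o,c \right)} = -4$
$- 14 z{\left(17,d{\left(5,1 \right)} \right)} = \left(-14\right) \left(-4\right) = 56$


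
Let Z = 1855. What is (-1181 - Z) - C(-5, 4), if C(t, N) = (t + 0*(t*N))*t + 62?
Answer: -3123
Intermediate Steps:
C(t, N) = 62 + t² (C(t, N) = (t + 0*(N*t))*t + 62 = (t + 0)*t + 62 = t*t + 62 = t² + 62 = 62 + t²)
(-1181 - Z) - C(-5, 4) = (-1181 - 1*1855) - (62 + (-5)²) = (-1181 - 1855) - (62 + 25) = -3036 - 1*87 = -3036 - 87 = -3123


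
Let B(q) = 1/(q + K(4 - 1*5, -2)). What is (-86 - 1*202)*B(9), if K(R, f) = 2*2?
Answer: -288/13 ≈ -22.154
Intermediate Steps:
K(R, f) = 4
B(q) = 1/(4 + q) (B(q) = 1/(q + 4) = 1/(4 + q))
(-86 - 1*202)*B(9) = (-86 - 1*202)/(4 + 9) = (-86 - 202)/13 = -288*1/13 = -288/13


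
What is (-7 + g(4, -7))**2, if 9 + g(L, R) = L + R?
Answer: 361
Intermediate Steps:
g(L, R) = -9 + L + R (g(L, R) = -9 + (L + R) = -9 + L + R)
(-7 + g(4, -7))**2 = (-7 + (-9 + 4 - 7))**2 = (-7 - 12)**2 = (-19)**2 = 361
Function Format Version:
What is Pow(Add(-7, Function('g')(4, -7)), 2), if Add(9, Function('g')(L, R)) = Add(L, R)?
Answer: 361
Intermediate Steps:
Function('g')(L, R) = Add(-9, L, R) (Function('g')(L, R) = Add(-9, Add(L, R)) = Add(-9, L, R))
Pow(Add(-7, Function('g')(4, -7)), 2) = Pow(Add(-7, Add(-9, 4, -7)), 2) = Pow(Add(-7, -12), 2) = Pow(-19, 2) = 361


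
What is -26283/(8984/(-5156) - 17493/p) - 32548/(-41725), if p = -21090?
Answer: 9937823761449358/345200146225 ≈ 28789.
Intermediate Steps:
-26283/(8984/(-5156) - 17493/p) - 32548/(-41725) = -26283/(8984/(-5156) - 17493/(-21090)) - 32548/(-41725) = -26283/(8984*(-1/5156) - 17493*(-1/21090)) - 32548*(-1/41725) = -26283/(-2246/1289 + 5831/7030) + 32548/41725 = -26283/(-8273221/9061670) + 32548/41725 = -26283*(-9061670/8273221) + 32548/41725 = 238167872610/8273221 + 32548/41725 = 9937823761449358/345200146225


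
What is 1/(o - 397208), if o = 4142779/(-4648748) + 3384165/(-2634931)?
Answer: -942240785876/374267627927548721 ≈ -2.5176e-6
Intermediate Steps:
o = -2049851314513/942240785876 (o = 4142779*(-1/4648748) + 3384165*(-1/2634931) = -4142779/4648748 - 3384165/2634931 = -2049851314513/942240785876 ≈ -2.1755)
1/(o - 397208) = 1/(-2049851314513/942240785876 - 397208) = 1/(-374267627927548721/942240785876) = -942240785876/374267627927548721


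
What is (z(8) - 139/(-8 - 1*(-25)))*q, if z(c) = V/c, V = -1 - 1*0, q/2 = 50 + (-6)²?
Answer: -48547/34 ≈ -1427.9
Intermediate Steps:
q = 172 (q = 2*(50 + (-6)²) = 2*(50 + 36) = 2*86 = 172)
V = -1 (V = -1 + 0 = -1)
z(c) = -1/c
(z(8) - 139/(-8 - 1*(-25)))*q = (-1/8 - 139/(-8 - 1*(-25)))*172 = (-1*⅛ - 139/(-8 + 25))*172 = (-⅛ - 139/17)*172 = -1129/136*172 = -48547/34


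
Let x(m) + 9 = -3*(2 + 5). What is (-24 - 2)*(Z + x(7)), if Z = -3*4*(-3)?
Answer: -156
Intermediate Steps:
Z = 36 (Z = -12*(-3) = 36)
x(m) = -30 (x(m) = -9 - 3*(2 + 5) = -9 - 3*7 = -9 - 21 = -30)
(-24 - 2)*(Z + x(7)) = (-24 - 2)*(36 - 30) = -26*6 = -156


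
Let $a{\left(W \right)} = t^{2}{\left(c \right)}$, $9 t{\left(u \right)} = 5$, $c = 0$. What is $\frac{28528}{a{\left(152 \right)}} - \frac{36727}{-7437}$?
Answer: $\frac{17186099791}{185925} \approx 92436.0$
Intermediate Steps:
$t{\left(u \right)} = \frac{5}{9}$ ($t{\left(u \right)} = \frac{1}{9} \cdot 5 = \frac{5}{9}$)
$a{\left(W \right)} = \frac{25}{81}$ ($a{\left(W \right)} = \left(\frac{5}{9}\right)^{2} = \frac{25}{81}$)
$\frac{28528}{a{\left(152 \right)}} - \frac{36727}{-7437} = \frac{28528}{\frac{25}{81}} - \frac{36727}{-7437} = 28528 \cdot \frac{81}{25} - - \frac{36727}{7437} = \frac{2310768}{25} + \frac{36727}{7437} = \frac{17186099791}{185925}$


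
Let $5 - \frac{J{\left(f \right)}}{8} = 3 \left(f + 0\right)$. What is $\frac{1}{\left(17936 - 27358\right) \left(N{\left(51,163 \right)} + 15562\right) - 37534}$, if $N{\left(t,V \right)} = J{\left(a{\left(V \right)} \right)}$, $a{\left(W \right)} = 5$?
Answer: $- \frac{1}{145908938} \approx -6.8536 \cdot 10^{-9}$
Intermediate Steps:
$J{\left(f \right)} = 40 - 24 f$ ($J{\left(f \right)} = 40 - 8 \cdot 3 \left(f + 0\right) = 40 - 8 \cdot 3 f = 40 - 24 f$)
$N{\left(t,V \right)} = -80$ ($N{\left(t,V \right)} = 40 - 120 = -80$)
$\frac{1}{\left(17936 - 27358\right) \left(N{\left(51,163 \right)} + 15562\right) - 37534} = \frac{1}{\left(17936 - 27358\right) \left(-80 + 15562\right) - 37534} = \frac{1}{\left(-9422\right) 15482 - 37534} = \frac{1}{-145871404 - 37534} = \frac{1}{-145908938} = - \frac{1}{145908938}$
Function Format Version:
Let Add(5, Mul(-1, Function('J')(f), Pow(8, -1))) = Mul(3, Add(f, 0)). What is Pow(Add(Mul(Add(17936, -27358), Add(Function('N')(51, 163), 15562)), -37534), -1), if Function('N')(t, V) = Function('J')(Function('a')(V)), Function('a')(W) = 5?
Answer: Rational(-1, 145908938) ≈ -6.8536e-9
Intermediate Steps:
Function('J')(f) = Add(40, Mul(-24, f)) (Function('J')(f) = Add(40, Mul(-8, Mul(3, Add(f, 0)))) = Add(40, Mul(-8, Mul(3, f))) = Add(40, Mul(-24, f)))
Function('N')(t, V) = -80 (Function('N')(t, V) = Add(40, Mul(-24, 5)) = Add(40, -120) = -80)
Pow(Add(Mul(Add(17936, -27358), Add(Function('N')(51, 163), 15562)), -37534), -1) = Pow(Add(Mul(Add(17936, -27358), Add(-80, 15562)), -37534), -1) = Pow(Add(Mul(-9422, 15482), -37534), -1) = Pow(Add(-145871404, -37534), -1) = Pow(-145908938, -1) = Rational(-1, 145908938)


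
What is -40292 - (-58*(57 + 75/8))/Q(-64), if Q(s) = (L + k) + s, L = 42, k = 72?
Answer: -8043001/200 ≈ -40215.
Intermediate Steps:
Q(s) = 114 + s (Q(s) = (42 + 72) + s = 114 + s)
-40292 - (-58*(57 + 75/8))/Q(-64) = -40292 - (-58*(57 + 75/8))/(114 - 64) = -40292 - (-58*(57 + 75*(⅛)))/50 = -40292 - (-58*(57 + 75/8))/50 = -40292 - (-58*531/8)/50 = -40292 - (-15399)/(4*50) = -40292 - 1*(-15399/200) = -40292 + 15399/200 = -8043001/200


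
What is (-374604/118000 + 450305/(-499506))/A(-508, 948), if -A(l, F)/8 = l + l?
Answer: -30031616953/59884775328000 ≈ -0.00050149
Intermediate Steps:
A(l, F) = -16*l (A(l, F) = -8*(l + l) = -16*l)
(-374604/118000 + 450305/(-499506))/A(-508, 948) = (-374604/118000 + 450305/(-499506))/((-16*(-508))) = (-374604*1/118000 + 450305*(-1/499506))/8128 = (-93651/29500 - 450305/499506)*(1/8128) = -30031616953/7367713500*1/8128 = -30031616953/59884775328000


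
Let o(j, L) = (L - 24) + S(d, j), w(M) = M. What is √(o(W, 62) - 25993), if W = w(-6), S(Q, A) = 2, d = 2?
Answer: I*√25953 ≈ 161.1*I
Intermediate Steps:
W = -6
o(j, L) = -22 + L (o(j, L) = (L - 24) + 2 = (-24 + L) + 2 = -22 + L)
√(o(W, 62) - 25993) = √((-22 + 62) - 25993) = √(40 - 25993) = √(-25953) = I*√25953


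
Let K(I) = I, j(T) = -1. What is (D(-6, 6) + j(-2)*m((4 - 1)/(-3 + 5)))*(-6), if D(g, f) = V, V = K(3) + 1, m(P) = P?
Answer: -15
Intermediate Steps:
V = 4 (V = 3 + 1 = 4)
D(g, f) = 4
(D(-6, 6) + j(-2)*m((4 - 1)/(-3 + 5)))*(-6) = (4 - (4 - 1)/(-3 + 5))*(-6) = (4 - 3/2)*(-6) = (5/2)*(-6) = -15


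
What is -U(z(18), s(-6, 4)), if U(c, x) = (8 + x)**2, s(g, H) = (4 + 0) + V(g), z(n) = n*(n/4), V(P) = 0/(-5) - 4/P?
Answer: -1444/9 ≈ -160.44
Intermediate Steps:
V(P) = -4/P (V(P) = 0*(-1/5) - 4/P = 0 - 4/P = -4/P)
z(n) = n**2/4 (z(n) = n*(n*(1/4)) = n*(n/4) = n**2/4)
s(g, H) = 4 - 4/g (s(g, H) = (4 + 0) - 4/g = 4 - 4/g)
-U(z(18), s(-6, 4)) = -(8 + (4 - 4/(-6)))**2 = -(8 + (4 - 4*(-1/6)))**2 = -(8 + (4 + 2/3))**2 = -(8 + 14/3)**2 = -(38/3)**2 = -1*1444/9 = -1444/9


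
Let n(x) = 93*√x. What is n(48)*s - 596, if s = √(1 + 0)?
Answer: -596 + 372*√3 ≈ 48.323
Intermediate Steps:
s = 1 (s = √1 = 1)
n(48)*s - 596 = (93*√48)*1 - 596 = (93*(4*√3))*1 - 596 = (372*√3)*1 - 596 = 372*√3 - 596 = -596 + 372*√3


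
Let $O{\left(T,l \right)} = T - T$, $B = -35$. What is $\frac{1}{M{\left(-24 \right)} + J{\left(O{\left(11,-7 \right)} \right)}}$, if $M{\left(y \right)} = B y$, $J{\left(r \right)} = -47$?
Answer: $\frac{1}{793} \approx 0.001261$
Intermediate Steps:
$O{\left(T,l \right)} = 0$
$M{\left(y \right)} = - 35 y$
$\frac{1}{M{\left(-24 \right)} + J{\left(O{\left(11,-7 \right)} \right)}} = \frac{1}{\left(-35\right) \left(-24\right) - 47} = \frac{1}{840 - 47} = \frac{1}{793}$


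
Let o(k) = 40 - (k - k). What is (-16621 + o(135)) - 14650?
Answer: -31231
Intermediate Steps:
o(k) = 40 (o(k) = 40 - 1*0 = 40 + 0 = 40)
(-16621 + o(135)) - 14650 = (-16621 + 40) - 14650 = -16581 - 14650 = -31231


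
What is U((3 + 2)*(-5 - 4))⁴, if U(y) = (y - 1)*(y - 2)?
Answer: 21848556971536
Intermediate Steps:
U(y) = (-1 + y)*(-2 + y)
U((3 + 2)*(-5 - 4))⁴ = (2 + ((3 + 2)*(-5 - 4))² - 3*(3 + 2)*(-5 - 4))⁴ = (2 + (5*(-9))² - 15*(-9))⁴ = (2 + (-45)² - 3*(-45))⁴ = (2 + 2025 + 135)⁴ = 2162⁴ = 21848556971536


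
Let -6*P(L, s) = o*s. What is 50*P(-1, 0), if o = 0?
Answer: 0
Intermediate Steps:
P(L, s) = 0 (P(L, s) = -0*s = -1/6*0 = 0)
50*P(-1, 0) = 50*0 = 0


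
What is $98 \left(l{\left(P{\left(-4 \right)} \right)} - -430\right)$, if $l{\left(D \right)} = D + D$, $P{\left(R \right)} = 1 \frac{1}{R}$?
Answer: $42091$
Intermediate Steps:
$P{\left(R \right)} = \frac{1}{R}$
$l{\left(D \right)} = 2 D$
$98 \left(l{\left(P{\left(-4 \right)} \right)} - -430\right) = 98 \left(\frac{2}{-4} - -430\right) = 98 \left(2 \left(- \frac{1}{4}\right) + 430\right) = 98 \left(- \frac{1}{2} + 430\right) = 98 \cdot \frac{859}{2} = 42091$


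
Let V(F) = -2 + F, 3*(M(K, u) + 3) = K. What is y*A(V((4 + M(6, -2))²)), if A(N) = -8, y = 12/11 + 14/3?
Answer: -1520/33 ≈ -46.061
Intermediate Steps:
M(K, u) = -3 + K/3
y = 190/33 (y = 12*(1/11) + 14*(⅓) = 12/11 + 14/3 = 190/33 ≈ 5.7576)
y*A(V((4 + M(6, -2))²)) = (190/33)*(-8) = -1520/33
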